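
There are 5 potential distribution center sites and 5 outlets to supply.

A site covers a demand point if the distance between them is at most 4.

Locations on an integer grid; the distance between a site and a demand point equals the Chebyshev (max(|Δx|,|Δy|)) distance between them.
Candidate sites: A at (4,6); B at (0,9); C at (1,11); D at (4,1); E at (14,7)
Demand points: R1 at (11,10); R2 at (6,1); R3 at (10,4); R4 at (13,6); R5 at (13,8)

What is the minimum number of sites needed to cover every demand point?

2

Coverage sets (demand points within 4 of each site):
  A: {}
  B: {}
  C: {}
  D: {R2}
  E: {R1, R3, R4, R5}
No single site covers all 5 demand points.
But {D, E} covers everything, so the minimum is 2.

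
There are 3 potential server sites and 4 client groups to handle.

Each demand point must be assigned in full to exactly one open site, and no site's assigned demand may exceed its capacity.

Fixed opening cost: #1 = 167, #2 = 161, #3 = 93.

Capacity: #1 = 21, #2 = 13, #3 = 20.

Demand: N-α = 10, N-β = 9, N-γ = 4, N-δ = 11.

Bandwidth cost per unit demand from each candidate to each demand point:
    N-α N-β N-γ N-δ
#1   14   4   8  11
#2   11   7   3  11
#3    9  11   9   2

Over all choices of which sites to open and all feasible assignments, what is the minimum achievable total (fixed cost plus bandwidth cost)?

Open {#1, #3}; cheapest assignment that respects the capacities:
  #1 (cap 21, load 19): N-α, N-β — cost 10×14 + 9×4 = 176
  #3 (cap 20, load 15): N-γ, N-δ — cost 4×9 + 11×2 = 58
  Shipping 234, fixed 260 → total 494.
  Any other capacity-feasible assignment to {#1, #3} ships for at least 234.
Compare {#1, #2, #3}: its best feasible assignment gives total 621.
Compare {#1, #2}: its best feasible assignment gives total 664.
Every other set of open sites that can feasibly serve all demand totals ≥ 621 even under its best assignment. Minimum: 494.

494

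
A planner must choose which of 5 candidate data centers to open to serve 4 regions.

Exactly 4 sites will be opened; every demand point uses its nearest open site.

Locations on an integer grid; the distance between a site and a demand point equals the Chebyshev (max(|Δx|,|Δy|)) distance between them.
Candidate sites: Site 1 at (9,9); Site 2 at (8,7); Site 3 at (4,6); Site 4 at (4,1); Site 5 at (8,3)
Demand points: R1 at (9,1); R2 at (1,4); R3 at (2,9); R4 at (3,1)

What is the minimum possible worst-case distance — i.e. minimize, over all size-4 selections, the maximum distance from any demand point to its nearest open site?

3

Open {Site 1, Site 3, Site 4, Site 5}.
  Farthest demand point is R2 at distance 3 (to Site 3); all others are ≤ 3.
With {Site 2, Site 3, Site 4, Site 5} the worst case is 3.
With {Site 1, Site 2, Site 3, Site 4} the worst case is 5.
No size-4 selection achieves below 3.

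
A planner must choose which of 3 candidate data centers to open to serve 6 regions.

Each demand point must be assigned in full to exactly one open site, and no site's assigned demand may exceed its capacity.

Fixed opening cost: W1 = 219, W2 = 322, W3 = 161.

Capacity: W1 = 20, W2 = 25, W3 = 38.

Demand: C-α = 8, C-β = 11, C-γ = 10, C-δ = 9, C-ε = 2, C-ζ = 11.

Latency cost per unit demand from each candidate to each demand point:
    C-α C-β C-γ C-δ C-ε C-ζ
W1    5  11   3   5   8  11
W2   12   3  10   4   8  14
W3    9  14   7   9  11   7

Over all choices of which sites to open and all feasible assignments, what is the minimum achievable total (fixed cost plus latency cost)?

Open {W1, W3}; cheapest assignment that respects the capacities:
  W1 (cap 20, load 20): C-α, C-γ, C-ε — cost 8×5 + 10×3 + 2×8 = 86
  W3 (cap 38, load 31): C-β, C-δ, C-ζ — cost 11×14 + 9×9 + 11×7 = 312
  Shipping 398, fixed 380 → total 778.
  Any other capacity-feasible assignment to {W1, W3} ships for at least 398.
Compare {W2, W3}: its best feasible assignment gives total 787.
Compare {W1, W2, W3}: its best feasible assignment gives total 934.
Every other set of open sites that can feasibly serve all demand totals ≥ 787 even under its best assignment. Minimum: 778.

778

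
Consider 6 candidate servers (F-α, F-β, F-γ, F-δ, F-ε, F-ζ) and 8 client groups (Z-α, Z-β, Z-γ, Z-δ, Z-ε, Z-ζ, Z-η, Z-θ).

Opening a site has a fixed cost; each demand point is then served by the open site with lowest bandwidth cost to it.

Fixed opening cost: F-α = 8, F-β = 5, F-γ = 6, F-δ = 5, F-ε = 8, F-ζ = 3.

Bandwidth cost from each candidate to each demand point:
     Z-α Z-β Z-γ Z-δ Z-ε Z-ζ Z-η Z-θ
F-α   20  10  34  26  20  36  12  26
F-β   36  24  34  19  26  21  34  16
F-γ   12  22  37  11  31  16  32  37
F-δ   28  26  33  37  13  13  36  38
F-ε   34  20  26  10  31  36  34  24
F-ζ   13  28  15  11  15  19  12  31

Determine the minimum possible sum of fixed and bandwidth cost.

124

Open {F-α, F-β, F-δ, F-ζ}: assign each demand point to its cheapest open site.
  Z-α→F-ζ 13, Z-β→F-α 10, Z-γ→F-ζ 15, Z-δ→F-ζ 11, Z-ε→F-δ 13, Z-ζ→F-δ 13, Z-η→F-α 12, Z-θ→F-β 16
  bandwidth cost 103, fixed 21 → total 124.
Compare {F-α, F-β, F-ζ}: bandwidth cost 111 + fixed 16 = 127.
Compare {F-α, F-δ, F-ζ}: bandwidth cost 113 + fixed 16 = 129.
Compare {F-α, F-β, F-γ, F-ζ}: bandwidth cost 107 + fixed 22 = 129.
All other subsets cost ≥ 127. Minimum total cost: 124.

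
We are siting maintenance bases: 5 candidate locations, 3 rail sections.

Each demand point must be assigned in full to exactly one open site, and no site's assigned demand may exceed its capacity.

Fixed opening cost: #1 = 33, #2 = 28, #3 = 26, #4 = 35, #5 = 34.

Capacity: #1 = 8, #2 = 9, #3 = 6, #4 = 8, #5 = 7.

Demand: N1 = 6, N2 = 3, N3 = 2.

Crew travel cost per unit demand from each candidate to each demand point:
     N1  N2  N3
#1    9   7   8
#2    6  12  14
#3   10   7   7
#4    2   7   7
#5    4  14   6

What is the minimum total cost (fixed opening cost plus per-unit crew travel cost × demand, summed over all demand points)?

Open {#3, #4}; cheapest assignment that respects the capacities:
  #3 (cap 6, load 5): N2, N3 — cost 3×7 + 2×7 = 35
  #4 (cap 8, load 6): N1 — cost 6×2 = 12
  Shipping 47, fixed 61 → total 108.
  Any other capacity-feasible assignment to {#3, #4} ships for at least 47.
Compare {#1, #4}: its best feasible assignment gives total 115.
Compare {#3, #5}: its best feasible assignment gives total 119.
Every other set of open sites that can feasibly serve all demand totals ≥ 115 even under its best assignment. Minimum: 108.

108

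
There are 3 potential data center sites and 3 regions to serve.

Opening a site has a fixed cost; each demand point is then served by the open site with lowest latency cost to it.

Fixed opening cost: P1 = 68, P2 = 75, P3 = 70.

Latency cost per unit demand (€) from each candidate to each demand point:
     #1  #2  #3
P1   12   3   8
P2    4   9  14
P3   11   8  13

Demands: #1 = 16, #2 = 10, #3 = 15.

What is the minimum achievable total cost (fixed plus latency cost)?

357

Open {P1, P2}: assign each demand point to its cheapest open site.
  #1→P2 16×4=64, #2→P1 10×3=30, #3→P1 15×8=120
  latency cost 214, fixed 143 → total 357.
Compare {P1}: latency cost 342 + fixed 68 = 410.
Compare {P1, P2, P3}: latency cost 214 + fixed 213 = 427.
Compare {P2}: latency cost 364 + fixed 75 = 439.
All other subsets cost ≥ 410. Minimum total cost: 357.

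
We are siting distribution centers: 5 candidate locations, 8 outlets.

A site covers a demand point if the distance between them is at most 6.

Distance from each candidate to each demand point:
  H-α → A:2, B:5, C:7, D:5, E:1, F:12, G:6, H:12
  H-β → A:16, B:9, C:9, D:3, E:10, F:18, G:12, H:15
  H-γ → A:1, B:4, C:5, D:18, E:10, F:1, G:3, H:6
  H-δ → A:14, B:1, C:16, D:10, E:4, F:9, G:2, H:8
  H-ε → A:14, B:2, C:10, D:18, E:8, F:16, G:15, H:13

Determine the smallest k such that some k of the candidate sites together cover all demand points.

Coverage sets (demand points within 6 of each site):
  H-α: {A, B, D, E, G}
  H-β: {D}
  H-γ: {A, B, C, F, G, H}
  H-δ: {B, E, G}
  H-ε: {B}
No single site covers all 8 demand points.
But {H-α, H-γ} covers everything, so the minimum is 2.

2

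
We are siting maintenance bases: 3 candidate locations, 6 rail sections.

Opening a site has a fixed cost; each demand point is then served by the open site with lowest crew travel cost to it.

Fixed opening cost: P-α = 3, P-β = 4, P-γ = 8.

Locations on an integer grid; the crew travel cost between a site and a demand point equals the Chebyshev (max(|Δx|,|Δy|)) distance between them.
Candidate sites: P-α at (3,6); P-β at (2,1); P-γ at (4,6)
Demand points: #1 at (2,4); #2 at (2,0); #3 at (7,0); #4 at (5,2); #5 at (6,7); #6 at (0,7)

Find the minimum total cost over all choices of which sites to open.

Open {P-α, P-β}: assign each demand point to its cheapest open site.
  #1→P-α 2, #2→P-β 1, #3→P-β 5, #4→P-β 3, #5→P-α 3, #6→P-α 3
  crew travel cost 17, fixed 7 → total 24.
Compare {P-α}: crew travel cost 24 + fixed 3 = 27.
Compare {P-β}: crew travel cost 24 + fixed 4 = 28.
Compare {P-β, P-γ}: crew travel cost 17 + fixed 12 = 29.
All other subsets cost ≥ 27. Minimum total cost: 24.

24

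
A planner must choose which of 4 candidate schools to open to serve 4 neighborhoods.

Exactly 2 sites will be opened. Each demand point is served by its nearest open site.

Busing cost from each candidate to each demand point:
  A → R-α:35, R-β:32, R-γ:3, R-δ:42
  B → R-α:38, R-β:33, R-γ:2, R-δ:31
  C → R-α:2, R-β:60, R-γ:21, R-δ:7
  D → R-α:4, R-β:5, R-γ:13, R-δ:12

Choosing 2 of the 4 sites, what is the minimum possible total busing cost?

Open {B, D}.
  R-α→D 4, R-β→D 5, R-γ→B 2, R-δ→D 12  ⇒ total 23.
Compare {A, D}: total 24.
Compare {C, D}: total 27.
No size-2 selection does better; minimum is 23.

23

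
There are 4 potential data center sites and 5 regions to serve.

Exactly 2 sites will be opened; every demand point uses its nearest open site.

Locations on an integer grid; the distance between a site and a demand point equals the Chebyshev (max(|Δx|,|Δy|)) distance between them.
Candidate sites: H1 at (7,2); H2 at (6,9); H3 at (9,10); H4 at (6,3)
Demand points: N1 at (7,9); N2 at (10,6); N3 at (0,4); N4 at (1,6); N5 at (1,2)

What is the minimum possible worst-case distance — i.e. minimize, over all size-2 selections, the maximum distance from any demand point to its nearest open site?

Open {H1, H2}.
  Farthest demand point is N3 at distance 6 (to H2); all others are ≤ 6.
With {H1, H4} the worst case is 6.
With {H2, H4} the worst case is 6.
No size-2 selection achieves below 6.

6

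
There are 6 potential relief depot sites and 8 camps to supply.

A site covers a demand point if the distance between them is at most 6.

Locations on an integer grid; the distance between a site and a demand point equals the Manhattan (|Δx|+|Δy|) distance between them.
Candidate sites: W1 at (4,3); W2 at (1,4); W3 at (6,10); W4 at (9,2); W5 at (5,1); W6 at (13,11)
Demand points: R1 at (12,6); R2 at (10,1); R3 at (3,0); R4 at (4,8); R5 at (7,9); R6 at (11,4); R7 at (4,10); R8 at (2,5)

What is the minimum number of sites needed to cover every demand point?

Coverage sets (demand points within 6 of each site):
  W1: {R3, R4, R8}
  W2: {R3, R8}
  W3: {R4, R5, R7}
  W4: {R2, R6}
  W5: {R2, R3}
  W6: {R1}
No 3 sites suffice: every size-3 union leaves at least one demand point uncovered.
But {W1, W3, W4, W6} covers everything, so the minimum is 4.

4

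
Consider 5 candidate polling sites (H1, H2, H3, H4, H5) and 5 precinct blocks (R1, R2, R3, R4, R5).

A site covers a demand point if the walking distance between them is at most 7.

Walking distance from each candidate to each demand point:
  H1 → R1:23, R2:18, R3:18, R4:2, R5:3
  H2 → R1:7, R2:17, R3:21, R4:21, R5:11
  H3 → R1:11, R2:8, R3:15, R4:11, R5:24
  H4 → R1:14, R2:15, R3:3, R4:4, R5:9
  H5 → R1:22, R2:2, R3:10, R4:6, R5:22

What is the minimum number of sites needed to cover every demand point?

4

Coverage sets (demand points within 7 of each site):
  H1: {R4, R5}
  H2: {R1}
  H3: {}
  H4: {R3, R4}
  H5: {R2, R4}
No 3 sites suffice: every size-3 union leaves at least one demand point uncovered.
But {H1, H2, H4, H5} covers everything, so the minimum is 4.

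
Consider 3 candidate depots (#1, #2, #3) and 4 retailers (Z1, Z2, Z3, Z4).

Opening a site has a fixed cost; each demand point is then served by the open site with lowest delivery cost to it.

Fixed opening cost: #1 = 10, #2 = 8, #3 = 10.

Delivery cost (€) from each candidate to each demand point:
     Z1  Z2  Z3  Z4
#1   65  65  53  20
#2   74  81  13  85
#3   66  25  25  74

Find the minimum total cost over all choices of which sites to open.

Open {#1, #2, #3}: assign each demand point to its cheapest open site.
  Z1→#1 65, Z2→#3 25, Z3→#2 13, Z4→#1 20
  delivery cost 123, fixed 28 → total 151.
Compare {#1, #3}: delivery cost 135 + fixed 20 = 155.
Compare {#1, #2}: delivery cost 163 + fixed 18 = 181.
Compare {#2, #3}: delivery cost 178 + fixed 18 = 196.
All other subsets cost ≥ 155. Minimum total cost: 151.

151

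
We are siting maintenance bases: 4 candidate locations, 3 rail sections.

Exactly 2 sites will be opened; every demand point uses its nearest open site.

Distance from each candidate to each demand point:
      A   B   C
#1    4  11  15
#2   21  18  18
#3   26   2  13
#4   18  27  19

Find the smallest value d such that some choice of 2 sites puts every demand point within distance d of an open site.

Open {#1, #3}.
  Farthest demand point is C at distance 13 (to #3); all others are ≤ 13.
With {#1, #2} the worst case is 15.
With {#1, #4} the worst case is 15.
No size-2 selection achieves below 13.

13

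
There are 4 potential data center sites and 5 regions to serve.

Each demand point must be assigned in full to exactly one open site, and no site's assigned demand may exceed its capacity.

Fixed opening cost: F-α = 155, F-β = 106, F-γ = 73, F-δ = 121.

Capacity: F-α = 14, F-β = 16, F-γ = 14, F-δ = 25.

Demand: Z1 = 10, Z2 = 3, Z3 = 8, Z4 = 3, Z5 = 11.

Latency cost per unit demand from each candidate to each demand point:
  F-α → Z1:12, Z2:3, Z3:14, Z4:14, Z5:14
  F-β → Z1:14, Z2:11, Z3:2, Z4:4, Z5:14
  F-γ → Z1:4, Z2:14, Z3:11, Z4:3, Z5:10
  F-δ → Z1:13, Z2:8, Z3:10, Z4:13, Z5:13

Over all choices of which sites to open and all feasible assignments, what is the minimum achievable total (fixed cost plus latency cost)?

490

Open {F-γ, F-δ}; cheapest assignment that respects the capacities:
  F-γ (cap 14, load 13): Z1, Z4 — cost 10×4 + 3×3 = 49
  F-δ (cap 25, load 22): Z2, Z3, Z5 — cost 3×8 + 8×10 + 11×13 = 247
  Shipping 296, fixed 194 → total 490.
  Any other capacity-feasible assignment to {F-γ, F-δ} ships for at least 296.
Compare {F-β, F-γ, F-δ}: its best feasible assignment gives total 532.
Compare {F-β, F-δ}: its best feasible assignment gives total 552.
Every other set of open sites that can feasibly serve all demand totals ≥ 532 even under its best assignment. Minimum: 490.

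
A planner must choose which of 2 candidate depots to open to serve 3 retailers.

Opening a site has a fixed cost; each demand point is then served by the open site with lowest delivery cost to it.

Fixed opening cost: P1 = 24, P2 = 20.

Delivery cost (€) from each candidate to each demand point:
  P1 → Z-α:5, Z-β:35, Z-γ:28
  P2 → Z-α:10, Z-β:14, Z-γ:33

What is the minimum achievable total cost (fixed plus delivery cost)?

Open {P2}: assign each demand point to its cheapest open site.
  Z-α→P2 10, Z-β→P2 14, Z-γ→P2 33
  delivery cost 57, fixed 20 → total 77.
Compare {P1, P2}: delivery cost 47 + fixed 44 = 91.
Compare {P1}: delivery cost 68 + fixed 24 = 92.

77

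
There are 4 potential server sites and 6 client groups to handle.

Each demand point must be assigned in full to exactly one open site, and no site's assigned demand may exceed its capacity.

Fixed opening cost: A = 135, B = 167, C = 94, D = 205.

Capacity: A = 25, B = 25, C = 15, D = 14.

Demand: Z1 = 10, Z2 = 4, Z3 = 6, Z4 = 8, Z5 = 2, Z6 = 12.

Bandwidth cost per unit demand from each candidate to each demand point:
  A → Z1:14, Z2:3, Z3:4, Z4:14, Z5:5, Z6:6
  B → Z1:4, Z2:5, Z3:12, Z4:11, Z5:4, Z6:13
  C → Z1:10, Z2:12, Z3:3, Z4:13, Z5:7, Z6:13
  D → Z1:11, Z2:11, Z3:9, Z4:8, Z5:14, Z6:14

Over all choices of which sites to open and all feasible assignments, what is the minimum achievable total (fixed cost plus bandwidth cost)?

546

Open {A, B}; cheapest assignment that respects the capacities:
  A (cap 25, load 22): Z2, Z3, Z6 — cost 4×3 + 6×4 + 12×6 = 108
  B (cap 25, load 20): Z1, Z4, Z5 — cost 10×4 + 8×11 + 2×4 = 136
  Shipping 244, fixed 302 → total 546.
  Any other capacity-feasible assignment to {A, B} ships for at least 244.
Compare {A, B, C}: its best feasible assignment gives total 634.
Compare {A, C, D}: its best feasible assignment gives total 716.
Every other set of open sites that can feasibly serve all demand totals ≥ 634 even under its best assignment. Minimum: 546.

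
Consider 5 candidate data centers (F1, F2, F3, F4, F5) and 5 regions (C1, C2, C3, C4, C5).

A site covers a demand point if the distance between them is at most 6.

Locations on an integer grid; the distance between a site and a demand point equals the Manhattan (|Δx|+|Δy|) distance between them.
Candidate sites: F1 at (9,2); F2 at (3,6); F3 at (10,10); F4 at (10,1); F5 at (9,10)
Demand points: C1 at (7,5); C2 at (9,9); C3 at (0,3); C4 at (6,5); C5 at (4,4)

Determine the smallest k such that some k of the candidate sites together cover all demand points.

2

Coverage sets (demand points within 6 of each site):
  F1: {C1, C4}
  F2: {C1, C3, C4, C5}
  F3: {C2}
  F4: {}
  F5: {C2}
No single site covers all 5 demand points.
But {F2, F3} covers everything, so the minimum is 2.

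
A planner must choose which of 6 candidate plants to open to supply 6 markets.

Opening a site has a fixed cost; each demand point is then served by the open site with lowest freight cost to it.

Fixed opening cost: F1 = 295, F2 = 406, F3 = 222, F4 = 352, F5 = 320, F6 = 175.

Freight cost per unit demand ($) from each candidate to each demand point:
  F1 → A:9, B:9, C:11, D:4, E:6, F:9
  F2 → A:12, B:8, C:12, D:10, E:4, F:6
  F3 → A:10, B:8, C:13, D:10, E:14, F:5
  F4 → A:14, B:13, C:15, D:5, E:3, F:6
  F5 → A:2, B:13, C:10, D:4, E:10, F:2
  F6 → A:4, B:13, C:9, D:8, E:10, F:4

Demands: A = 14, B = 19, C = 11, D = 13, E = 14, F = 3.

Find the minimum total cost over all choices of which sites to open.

Open {F6}: assign each demand point to its cheapest open site.
  A→F6 14×4=56, B→F6 19×13=247, C→F6 11×9=99, D→F6 13×8=104, E→F6 14×10=140, F→F6 3×4=12
  freight cost 658, fixed 175 → total 833.
Compare {F1}: freight cost 581 + fixed 295 = 876.
Compare {F5}: freight cost 583 + fixed 320 = 903.
Compare {F1, F6}: freight cost 474 + fixed 470 = 944.
All other subsets cost ≥ 876. Minimum total cost: 833.

833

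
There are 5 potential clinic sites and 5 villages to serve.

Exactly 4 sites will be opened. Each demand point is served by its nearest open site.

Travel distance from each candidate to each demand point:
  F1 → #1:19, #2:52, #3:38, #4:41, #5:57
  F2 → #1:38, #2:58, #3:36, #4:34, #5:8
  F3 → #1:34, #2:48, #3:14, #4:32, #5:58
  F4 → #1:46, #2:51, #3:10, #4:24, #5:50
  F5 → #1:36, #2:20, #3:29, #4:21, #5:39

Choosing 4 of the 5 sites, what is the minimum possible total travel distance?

78

Open {F1, F2, F4, F5}.
  #1→F1 19, #2→F5 20, #3→F4 10, #4→F5 21, #5→F2 8  ⇒ total 78.
Compare {F1, F2, F3, F5}: total 82.
Compare {F2, F3, F4, F5}: total 93.
No size-4 selection does better; minimum is 78.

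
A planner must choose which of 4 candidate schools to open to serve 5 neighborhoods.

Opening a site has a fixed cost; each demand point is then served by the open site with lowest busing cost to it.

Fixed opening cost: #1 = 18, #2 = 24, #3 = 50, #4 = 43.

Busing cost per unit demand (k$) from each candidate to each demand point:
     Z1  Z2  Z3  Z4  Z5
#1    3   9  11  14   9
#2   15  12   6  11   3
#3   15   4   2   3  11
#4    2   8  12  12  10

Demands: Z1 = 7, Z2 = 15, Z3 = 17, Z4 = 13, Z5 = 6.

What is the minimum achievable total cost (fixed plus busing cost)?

264

Open {#1, #2, #3}: assign each demand point to its cheapest open site.
  Z1→#1 7×3=21, Z2→#3 15×4=60, Z3→#3 17×2=34, Z4→#3 13×3=39, Z5→#2 6×3=18
  busing cost 172, fixed 92 → total 264.
Compare {#1, #3}: busing cost 208 + fixed 68 = 276.
Compare {#2, #3, #4}: busing cost 165 + fixed 117 = 282.
Compare {#3, #4}: busing cost 207 + fixed 93 = 300.
All other subsets cost ≥ 276. Minimum total cost: 264.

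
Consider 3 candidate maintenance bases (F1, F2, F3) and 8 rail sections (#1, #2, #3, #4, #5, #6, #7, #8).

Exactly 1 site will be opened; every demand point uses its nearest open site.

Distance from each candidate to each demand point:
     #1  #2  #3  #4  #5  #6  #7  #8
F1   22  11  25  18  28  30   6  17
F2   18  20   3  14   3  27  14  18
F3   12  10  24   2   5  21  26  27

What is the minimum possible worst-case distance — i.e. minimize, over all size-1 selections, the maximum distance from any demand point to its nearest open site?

27

Open {F2}.
  Farthest demand point is #6 at distance 27 (to F2); all others are ≤ 27.
With {F3} the worst case is 27.
With {F1} the worst case is 30.
No size-1 selection achieves below 27.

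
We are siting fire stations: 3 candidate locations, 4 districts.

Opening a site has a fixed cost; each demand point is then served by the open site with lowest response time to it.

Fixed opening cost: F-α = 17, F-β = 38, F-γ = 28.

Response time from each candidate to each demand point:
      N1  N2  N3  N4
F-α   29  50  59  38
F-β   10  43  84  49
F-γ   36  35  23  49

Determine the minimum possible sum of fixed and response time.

Open {F-α, F-γ}: assign each demand point to its cheapest open site.
  N1→F-α 29, N2→F-γ 35, N3→F-γ 23, N4→F-α 38
  response time 125, fixed 45 → total 170.
Compare {F-γ}: response time 143 + fixed 28 = 171.
Compare {F-β, F-γ}: response time 117 + fixed 66 = 183.
Compare {F-α, F-β, F-γ}: response time 106 + fixed 83 = 189.
All other subsets cost ≥ 171. Minimum total cost: 170.

170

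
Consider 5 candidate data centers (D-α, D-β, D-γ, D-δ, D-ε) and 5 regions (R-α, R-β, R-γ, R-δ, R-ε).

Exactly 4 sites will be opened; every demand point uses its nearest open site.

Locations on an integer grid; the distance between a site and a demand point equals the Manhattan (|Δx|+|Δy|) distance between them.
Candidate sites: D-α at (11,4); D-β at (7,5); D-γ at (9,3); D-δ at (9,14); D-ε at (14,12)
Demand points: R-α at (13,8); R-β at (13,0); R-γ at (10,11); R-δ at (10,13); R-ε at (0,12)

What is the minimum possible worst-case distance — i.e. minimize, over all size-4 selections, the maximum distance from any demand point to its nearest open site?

11

Open {D-α, D-β, D-γ, D-δ}.
  Farthest demand point is R-ε at distance 11 (to D-δ); all others are ≤ 11.
With {D-α, D-β, D-δ, D-ε} the worst case is 11.
With {D-α, D-γ, D-δ, D-ε} the worst case is 11.
No size-4 selection achieves below 11.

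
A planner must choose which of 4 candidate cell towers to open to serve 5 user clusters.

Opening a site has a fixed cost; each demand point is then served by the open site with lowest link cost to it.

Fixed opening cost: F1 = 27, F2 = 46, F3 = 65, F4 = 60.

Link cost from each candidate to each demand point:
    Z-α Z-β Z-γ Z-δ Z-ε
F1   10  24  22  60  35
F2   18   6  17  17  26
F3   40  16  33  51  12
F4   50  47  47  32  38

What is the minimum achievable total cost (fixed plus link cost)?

130

Open {F2}: assign each demand point to its cheapest open site.
  Z-α→F2 18, Z-β→F2 6, Z-γ→F2 17, Z-δ→F2 17, Z-ε→F2 26
  link cost 84, fixed 46 → total 130.
Compare {F1, F2}: link cost 76 + fixed 73 = 149.
Compare {F1}: link cost 151 + fixed 27 = 178.
Compare {F2, F3}: link cost 70 + fixed 111 = 181.
All other subsets cost ≥ 149. Minimum total cost: 130.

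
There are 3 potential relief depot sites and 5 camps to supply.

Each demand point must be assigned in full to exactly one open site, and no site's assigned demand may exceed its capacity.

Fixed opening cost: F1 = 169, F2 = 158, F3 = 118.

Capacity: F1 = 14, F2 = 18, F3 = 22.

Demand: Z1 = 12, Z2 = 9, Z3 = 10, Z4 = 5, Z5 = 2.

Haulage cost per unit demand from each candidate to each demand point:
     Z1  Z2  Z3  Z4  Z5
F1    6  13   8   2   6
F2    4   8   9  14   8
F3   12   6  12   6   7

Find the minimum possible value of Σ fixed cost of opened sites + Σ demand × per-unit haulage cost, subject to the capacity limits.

Open {F2, F3}; cheapest assignment that respects the capacities:
  F2 (cap 18, load 17): Z1, Z4 — cost 12×4 + 5×14 = 118
  F3 (cap 22, load 21): Z2, Z3, Z5 — cost 9×6 + 10×12 + 2×7 = 188
  Shipping 306, fixed 276 → total 582.
  Any other capacity-feasible assignment to {F2, F3} ships for at least 306.
Compare {F1, F2, F3}: its best feasible assignment gives total 669.
Every other set of open sites that can feasibly serve all demand totals ≥ 669 even under its best assignment. Minimum: 582.

582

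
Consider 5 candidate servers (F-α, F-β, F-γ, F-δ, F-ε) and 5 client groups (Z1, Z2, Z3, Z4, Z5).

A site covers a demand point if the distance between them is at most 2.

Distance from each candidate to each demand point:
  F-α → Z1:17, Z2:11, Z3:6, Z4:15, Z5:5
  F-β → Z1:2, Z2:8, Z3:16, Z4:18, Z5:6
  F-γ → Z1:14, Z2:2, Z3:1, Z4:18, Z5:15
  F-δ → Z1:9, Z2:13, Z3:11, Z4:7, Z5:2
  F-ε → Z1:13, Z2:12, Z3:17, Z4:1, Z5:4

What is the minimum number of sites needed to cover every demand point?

Coverage sets (demand points within 2 of each site):
  F-α: {}
  F-β: {Z1}
  F-γ: {Z2, Z3}
  F-δ: {Z5}
  F-ε: {Z4}
No 3 sites suffice: every size-3 union leaves at least one demand point uncovered.
But {F-β, F-γ, F-δ, F-ε} covers everything, so the minimum is 4.

4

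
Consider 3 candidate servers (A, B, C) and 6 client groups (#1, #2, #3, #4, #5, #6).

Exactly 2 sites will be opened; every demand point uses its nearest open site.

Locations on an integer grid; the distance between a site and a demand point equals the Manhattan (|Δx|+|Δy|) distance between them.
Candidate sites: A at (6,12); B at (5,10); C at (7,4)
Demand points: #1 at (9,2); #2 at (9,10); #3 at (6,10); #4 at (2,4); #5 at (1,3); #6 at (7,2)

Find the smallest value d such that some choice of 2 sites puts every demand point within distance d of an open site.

Open {A, C}.
  Farthest demand point is #5 at distance 7 (to C); all others are ≤ 7.
With {B, C} the worst case is 7.
With {A, B} the worst case is 12.
No size-2 selection achieves below 7.

7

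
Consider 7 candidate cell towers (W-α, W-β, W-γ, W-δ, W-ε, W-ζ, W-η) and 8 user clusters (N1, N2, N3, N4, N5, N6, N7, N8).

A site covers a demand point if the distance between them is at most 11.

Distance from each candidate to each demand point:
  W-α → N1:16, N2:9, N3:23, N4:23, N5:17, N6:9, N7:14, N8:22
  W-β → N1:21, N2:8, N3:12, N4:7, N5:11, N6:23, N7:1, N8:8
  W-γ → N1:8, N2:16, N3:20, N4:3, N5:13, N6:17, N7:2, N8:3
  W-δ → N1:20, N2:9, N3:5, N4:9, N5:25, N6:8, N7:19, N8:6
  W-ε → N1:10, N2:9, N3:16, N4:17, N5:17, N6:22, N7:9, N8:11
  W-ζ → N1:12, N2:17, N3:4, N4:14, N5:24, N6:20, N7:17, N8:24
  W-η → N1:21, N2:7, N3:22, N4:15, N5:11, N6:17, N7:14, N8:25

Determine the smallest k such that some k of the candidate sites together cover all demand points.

Coverage sets (demand points within 11 of each site):
  W-α: {N2, N6}
  W-β: {N2, N4, N5, N7, N8}
  W-γ: {N1, N4, N7, N8}
  W-δ: {N2, N3, N4, N6, N8}
  W-ε: {N1, N2, N7, N8}
  W-ζ: {N3}
  W-η: {N2, N5}
No 2 sites suffice: every size-2 union leaves at least one demand point uncovered.
But {W-β, W-γ, W-δ} covers everything, so the minimum is 3.

3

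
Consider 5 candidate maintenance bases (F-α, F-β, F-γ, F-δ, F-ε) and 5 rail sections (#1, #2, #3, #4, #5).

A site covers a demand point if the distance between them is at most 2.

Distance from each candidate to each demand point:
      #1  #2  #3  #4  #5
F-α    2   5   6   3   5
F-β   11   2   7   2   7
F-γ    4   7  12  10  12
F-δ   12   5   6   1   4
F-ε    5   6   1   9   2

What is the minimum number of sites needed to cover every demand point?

Coverage sets (demand points within 2 of each site):
  F-α: {#1}
  F-β: {#2, #4}
  F-γ: {}
  F-δ: {#4}
  F-ε: {#3, #5}
No 2 sites suffice: every size-2 union leaves at least one demand point uncovered.
But {F-α, F-β, F-ε} covers everything, so the minimum is 3.

3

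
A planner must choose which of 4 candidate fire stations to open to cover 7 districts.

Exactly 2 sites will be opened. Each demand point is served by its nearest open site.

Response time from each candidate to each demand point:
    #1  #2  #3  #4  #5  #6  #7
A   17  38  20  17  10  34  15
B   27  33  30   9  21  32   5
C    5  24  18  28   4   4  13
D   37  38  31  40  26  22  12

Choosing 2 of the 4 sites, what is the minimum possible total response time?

69

Open {B, C}.
  #1→C 5, #2→C 24, #3→C 18, #4→B 9, #5→C 4, #6→C 4, #7→B 5  ⇒ total 69.
Compare {A, C}: total 85.
Compare {C, D}: total 95.
No size-2 selection does better; minimum is 69.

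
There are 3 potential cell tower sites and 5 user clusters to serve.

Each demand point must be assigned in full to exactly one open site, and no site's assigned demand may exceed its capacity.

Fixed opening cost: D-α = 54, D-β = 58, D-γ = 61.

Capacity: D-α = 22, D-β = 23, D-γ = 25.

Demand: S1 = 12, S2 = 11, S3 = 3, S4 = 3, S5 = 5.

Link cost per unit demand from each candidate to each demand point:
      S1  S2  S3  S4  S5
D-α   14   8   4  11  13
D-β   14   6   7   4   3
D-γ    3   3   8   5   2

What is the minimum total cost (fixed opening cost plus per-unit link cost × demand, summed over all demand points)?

Open {D-β, D-γ}; cheapest assignment that respects the capacities:
  D-β (cap 23, load 11): S3, S4, S5 — cost 3×7 + 3×4 + 5×3 = 48
  D-γ (cap 25, load 23): S1, S2 — cost 12×3 + 11×3 = 69
  Shipping 117, fixed 119 → total 236.
  Any other capacity-feasible assignment to {D-β, D-γ} ships for at least 117.
Compare {D-α, D-γ}: its best feasible assignment gives total 276.
Compare {D-α, D-β, D-γ}: its best feasible assignment gives total 281.
Every other set of open sites that can feasibly serve all demand totals ≥ 276 even under its best assignment. Minimum: 236.

236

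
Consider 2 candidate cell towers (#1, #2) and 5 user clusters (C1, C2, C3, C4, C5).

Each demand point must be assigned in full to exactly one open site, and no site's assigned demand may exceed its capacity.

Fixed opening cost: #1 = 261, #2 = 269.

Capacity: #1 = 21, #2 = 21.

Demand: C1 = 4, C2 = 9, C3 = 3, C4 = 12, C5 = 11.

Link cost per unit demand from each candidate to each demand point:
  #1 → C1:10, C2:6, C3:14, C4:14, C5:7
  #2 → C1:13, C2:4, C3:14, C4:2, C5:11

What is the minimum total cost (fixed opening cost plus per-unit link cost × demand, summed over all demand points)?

Open {#1, #2}; cheapest assignment that respects the capacities:
  #1 (cap 21, load 18): C1, C3, C5 — cost 4×10 + 3×14 + 11×7 = 159
  #2 (cap 21, load 21): C2, C4 — cost 9×4 + 12×2 = 60
  Shipping 219, fixed 530 → total 749.
  Any other capacity-feasible assignment to {#1, #2} ships for at least 219.
Total demand is 39 and no other set of sites has combined capacity ≥ 39, so {#1, #2} is the only feasible choice of open sites. Minimum: 749.

749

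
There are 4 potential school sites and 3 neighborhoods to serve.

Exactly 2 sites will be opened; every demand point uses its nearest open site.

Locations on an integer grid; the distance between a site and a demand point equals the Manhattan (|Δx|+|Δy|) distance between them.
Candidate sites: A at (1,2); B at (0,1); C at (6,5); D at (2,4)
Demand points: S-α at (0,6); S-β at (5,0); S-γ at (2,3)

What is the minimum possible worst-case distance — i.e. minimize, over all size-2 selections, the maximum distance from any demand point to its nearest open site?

Open {A, B}.
  Farthest demand point is S-β at distance 6 (to A); all others are ≤ 6.
With {A, C} the worst case is 6.
With {A, D} the worst case is 6.
No size-2 selection achieves below 6.

6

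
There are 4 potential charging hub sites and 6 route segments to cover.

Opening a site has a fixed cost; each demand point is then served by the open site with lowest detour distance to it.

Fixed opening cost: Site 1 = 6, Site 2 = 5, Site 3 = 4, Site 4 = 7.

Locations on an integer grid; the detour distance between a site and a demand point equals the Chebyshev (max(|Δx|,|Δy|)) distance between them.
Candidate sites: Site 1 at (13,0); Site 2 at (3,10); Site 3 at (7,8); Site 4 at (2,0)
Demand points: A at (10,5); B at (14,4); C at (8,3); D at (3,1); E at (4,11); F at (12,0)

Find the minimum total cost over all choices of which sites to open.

Open {Site 1, Site 3}: assign each demand point to its cheapest open site.
  A→Site 3 3, B→Site 1 4, C→Site 1 5, D→Site 3 7, E→Site 3 3, F→Site 1 1
  detour distance 23, fixed 10 → total 33.
Compare {Site 1, Site 3, Site 4}: detour distance 17 + fixed 17 = 34.
Compare {Site 1, Site 2, Site 4}: detour distance 17 + fixed 18 = 35.
Compare {Site 1, Site 2}: detour distance 25 + fixed 11 = 36.
All other subsets cost ≥ 34. Minimum total cost: 33.

33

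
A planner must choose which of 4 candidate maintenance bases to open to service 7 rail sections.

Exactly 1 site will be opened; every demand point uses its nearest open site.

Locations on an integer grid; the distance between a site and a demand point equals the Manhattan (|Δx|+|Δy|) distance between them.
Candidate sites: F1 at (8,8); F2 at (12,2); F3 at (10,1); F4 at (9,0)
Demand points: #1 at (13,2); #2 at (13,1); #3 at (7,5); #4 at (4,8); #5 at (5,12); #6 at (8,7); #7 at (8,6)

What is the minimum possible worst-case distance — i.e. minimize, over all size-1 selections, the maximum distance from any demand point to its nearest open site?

12

Open {F1}.
  Farthest demand point is #2 at distance 12 (to F1); all others are ≤ 12.
With {F3} the worst case is 16.
With {F4} the worst case is 16.
No size-1 selection achieves below 12.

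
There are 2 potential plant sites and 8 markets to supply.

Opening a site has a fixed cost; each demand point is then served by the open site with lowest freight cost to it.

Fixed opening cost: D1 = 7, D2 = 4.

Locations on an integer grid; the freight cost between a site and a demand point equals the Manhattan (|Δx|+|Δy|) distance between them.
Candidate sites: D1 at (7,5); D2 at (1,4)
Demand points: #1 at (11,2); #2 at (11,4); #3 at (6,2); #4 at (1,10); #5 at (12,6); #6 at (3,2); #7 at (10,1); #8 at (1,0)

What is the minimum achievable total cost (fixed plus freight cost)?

Open {D1, D2}: assign each demand point to its cheapest open site.
  #1→D1 7, #2→D1 5, #3→D1 4, #4→D2 6, #5→D1 6, #6→D2 4, #7→D1 7, #8→D2 4
  freight cost 43, fixed 11 → total 54.
Compare {D1}: freight cost 58 + fixed 7 = 65.
Compare {D2}: freight cost 68 + fixed 4 = 72.

54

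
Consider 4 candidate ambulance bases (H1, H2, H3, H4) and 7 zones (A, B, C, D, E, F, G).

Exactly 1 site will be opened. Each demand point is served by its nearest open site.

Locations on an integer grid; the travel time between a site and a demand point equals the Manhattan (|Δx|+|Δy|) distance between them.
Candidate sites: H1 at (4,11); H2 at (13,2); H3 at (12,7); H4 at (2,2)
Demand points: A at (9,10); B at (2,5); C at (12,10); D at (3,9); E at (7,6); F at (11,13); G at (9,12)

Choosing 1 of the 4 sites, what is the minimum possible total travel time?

Open {H1}.
  A→H1 6, B→H1 8, C→H1 9, D→H1 3, E→H1 8, F→H1 9, G→H1 6  ⇒ total 49.
Compare {H3}: total 53.
Compare {H2}: total 89.
No size-1 selection does better; minimum is 49.

49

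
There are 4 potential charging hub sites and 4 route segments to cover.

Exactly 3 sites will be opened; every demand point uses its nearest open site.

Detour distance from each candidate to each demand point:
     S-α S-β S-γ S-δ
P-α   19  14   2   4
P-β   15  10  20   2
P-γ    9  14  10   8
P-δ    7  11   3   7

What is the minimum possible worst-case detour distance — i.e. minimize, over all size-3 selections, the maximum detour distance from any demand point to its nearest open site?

Open {P-α, P-β, P-γ}.
  Farthest demand point is S-β at detour distance 10 (to P-β); all others are ≤ 10.
With {P-α, P-β, P-δ} the worst case is 10.
With {P-β, P-γ, P-δ} the worst case is 10.
No size-3 selection achieves below 10.

10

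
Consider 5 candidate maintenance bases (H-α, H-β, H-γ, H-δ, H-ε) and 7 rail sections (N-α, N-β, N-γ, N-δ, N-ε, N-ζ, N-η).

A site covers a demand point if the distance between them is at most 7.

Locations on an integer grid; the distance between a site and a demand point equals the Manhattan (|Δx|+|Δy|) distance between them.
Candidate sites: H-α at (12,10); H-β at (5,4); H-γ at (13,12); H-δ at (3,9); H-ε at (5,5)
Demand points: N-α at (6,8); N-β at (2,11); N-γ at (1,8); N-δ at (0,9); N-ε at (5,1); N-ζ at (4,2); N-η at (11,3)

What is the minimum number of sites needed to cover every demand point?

2

Coverage sets (demand points within 7 of each site):
  H-α: {}
  H-β: {N-α, N-ε, N-ζ, N-η}
  H-γ: {}
  H-δ: {N-α, N-β, N-γ, N-δ}
  H-ε: {N-α, N-γ, N-ε, N-ζ}
No single site covers all 7 demand points.
But {H-β, H-δ} covers everything, so the minimum is 2.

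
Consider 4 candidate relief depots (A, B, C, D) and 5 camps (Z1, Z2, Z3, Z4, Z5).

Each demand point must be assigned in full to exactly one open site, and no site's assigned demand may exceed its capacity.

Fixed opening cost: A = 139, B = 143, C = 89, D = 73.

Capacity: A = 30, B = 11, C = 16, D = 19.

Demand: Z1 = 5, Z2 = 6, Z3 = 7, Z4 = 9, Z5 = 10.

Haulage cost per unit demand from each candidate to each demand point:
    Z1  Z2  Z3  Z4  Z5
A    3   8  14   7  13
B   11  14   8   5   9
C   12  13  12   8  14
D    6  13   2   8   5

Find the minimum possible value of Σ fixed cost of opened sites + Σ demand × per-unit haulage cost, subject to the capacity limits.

402

Open {A, D}; cheapest assignment that respects the capacities:
  A (cap 30, load 20): Z1, Z2, Z4 — cost 5×3 + 6×8 + 9×7 = 126
  D (cap 19, load 17): Z3, Z5 — cost 7×2 + 10×5 = 64
  Shipping 190, fixed 212 → total 402.
  Any other capacity-feasible assignment to {A, D} ships for at least 190.
Compare {A, C, D}: its best feasible assignment gives total 491.
Compare {A, B, D}: its best feasible assignment gives total 527.
Every other set of open sites that can feasibly serve all demand totals ≥ 491 even under its best assignment. Minimum: 402.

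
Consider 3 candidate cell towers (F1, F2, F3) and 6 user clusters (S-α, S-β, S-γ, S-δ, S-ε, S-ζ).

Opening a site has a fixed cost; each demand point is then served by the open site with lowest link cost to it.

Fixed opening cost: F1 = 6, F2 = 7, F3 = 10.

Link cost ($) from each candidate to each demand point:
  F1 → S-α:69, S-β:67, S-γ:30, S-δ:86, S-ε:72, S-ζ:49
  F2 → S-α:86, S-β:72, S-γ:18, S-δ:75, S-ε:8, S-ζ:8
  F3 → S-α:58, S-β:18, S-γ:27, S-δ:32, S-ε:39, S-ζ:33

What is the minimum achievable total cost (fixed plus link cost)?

Open {F2, F3}: assign each demand point to its cheapest open site.
  S-α→F3 58, S-β→F3 18, S-γ→F2 18, S-δ→F3 32, S-ε→F2 8, S-ζ→F2 8
  link cost 142, fixed 17 → total 159.
Compare {F1, F2, F3}: link cost 142 + fixed 23 = 165.
Compare {F3}: link cost 207 + fixed 10 = 217.
Compare {F1, F3}: link cost 207 + fixed 16 = 223.
All other subsets cost ≥ 165. Minimum total cost: 159.

159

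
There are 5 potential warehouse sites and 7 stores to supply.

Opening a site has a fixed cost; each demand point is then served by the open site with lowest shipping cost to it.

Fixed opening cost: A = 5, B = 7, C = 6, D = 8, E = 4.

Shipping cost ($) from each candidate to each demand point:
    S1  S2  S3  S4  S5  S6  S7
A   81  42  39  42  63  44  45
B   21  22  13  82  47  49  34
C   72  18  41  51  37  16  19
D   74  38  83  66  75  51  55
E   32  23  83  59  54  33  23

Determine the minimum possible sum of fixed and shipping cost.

184

Open {A, B, C}: assign each demand point to its cheapest open site.
  S1→B 21, S2→C 18, S3→B 13, S4→A 42, S5→C 37, S6→C 16, S7→C 19
  shipping cost 166, fixed 18 → total 184.
Compare {B, C}: shipping cost 175 + fixed 13 = 188.
Compare {A, B, C, E}: shipping cost 166 + fixed 22 = 188.
Compare {B, C, E}: shipping cost 175 + fixed 17 = 192.
All other subsets cost ≥ 188. Minimum total cost: 184.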